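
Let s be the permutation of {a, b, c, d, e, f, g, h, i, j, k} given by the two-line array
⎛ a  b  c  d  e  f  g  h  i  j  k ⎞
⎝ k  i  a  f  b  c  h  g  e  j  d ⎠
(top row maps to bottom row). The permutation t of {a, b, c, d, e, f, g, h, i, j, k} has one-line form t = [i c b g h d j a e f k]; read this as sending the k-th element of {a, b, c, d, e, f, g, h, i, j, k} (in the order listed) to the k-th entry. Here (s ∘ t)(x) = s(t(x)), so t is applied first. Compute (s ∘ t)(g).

First apply t: t(g) = j, then s(j) = j. Thus (s ∘ t)(g) = j.

j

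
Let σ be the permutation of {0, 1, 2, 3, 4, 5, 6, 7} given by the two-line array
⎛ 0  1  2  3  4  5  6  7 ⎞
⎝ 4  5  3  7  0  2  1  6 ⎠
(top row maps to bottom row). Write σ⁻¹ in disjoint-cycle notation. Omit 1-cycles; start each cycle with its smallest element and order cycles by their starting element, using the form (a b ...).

The cycle decomposition of σ is (0 4)(1 5 2 3 7 6).
The inverse reverses every cycle; in canonical form, σ⁻¹ = (0 4)(1 6 7 3 2 5).

(0 4)(1 6 7 3 2 5)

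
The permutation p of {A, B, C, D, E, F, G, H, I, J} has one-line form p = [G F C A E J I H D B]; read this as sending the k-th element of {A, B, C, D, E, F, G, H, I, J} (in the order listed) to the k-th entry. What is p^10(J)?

Tracing J → B → … returns to J after 3 steps, so J lies in a 3-cycle (B, F, J).
On a 3-cycle, p^3 is the identity, so p^10 = p^1 there (10 ≡ 1 mod 3).
Stepping 1 place around the cycle: J → B.

B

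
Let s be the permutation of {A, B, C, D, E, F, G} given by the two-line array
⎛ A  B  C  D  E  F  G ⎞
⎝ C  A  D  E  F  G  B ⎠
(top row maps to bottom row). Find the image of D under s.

The entry below D in the array is E, so s(D) = E.

E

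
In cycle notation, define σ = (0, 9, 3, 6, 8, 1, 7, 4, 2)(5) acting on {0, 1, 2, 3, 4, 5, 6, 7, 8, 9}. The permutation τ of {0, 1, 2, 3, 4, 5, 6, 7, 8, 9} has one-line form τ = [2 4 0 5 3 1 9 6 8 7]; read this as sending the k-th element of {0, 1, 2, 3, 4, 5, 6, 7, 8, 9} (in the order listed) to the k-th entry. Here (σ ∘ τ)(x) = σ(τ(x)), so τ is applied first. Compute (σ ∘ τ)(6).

3

(σ ∘ τ)(6) = σ(τ(6)). τ(6) = 9, then σ(9) = 3. So (σ ∘ τ)(6) = 3.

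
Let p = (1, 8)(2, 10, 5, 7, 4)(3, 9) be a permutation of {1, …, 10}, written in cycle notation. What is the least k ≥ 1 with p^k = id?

10

The cycle type of p is (5, 2, 2, 1).
Since disjoint cycles commute, ord(p) = lcm(5, 2, 2) = 10.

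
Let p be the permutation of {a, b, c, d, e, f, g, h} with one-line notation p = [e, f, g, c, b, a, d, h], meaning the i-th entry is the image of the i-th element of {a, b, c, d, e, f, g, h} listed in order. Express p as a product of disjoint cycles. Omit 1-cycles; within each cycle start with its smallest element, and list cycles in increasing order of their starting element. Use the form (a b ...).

(a e b f)(c g d)

From a: a → e → b → f → a, closing the cycle (a e b f).
Repeating from the next unused element and collecting all non-trivial cycles gives (a e b f)(c g d).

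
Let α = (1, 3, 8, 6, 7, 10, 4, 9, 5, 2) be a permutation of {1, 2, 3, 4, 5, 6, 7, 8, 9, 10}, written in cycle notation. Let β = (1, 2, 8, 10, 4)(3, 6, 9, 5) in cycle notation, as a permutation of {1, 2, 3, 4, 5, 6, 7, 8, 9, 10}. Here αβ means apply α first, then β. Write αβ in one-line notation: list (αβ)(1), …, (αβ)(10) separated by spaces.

6 2 10 5 8 7 4 9 3 1

(αβ)(x) = β(α(x)). Computing each image: β(α(1)) = β(3) = 6, β(α(2)) = β(1) = 2, β(α(3)) = β(8) = 10, β(α(4)) = β(9) = 5, β(α(5)) = β(2) = 8, β(α(6)) = β(7) = 7, β(α(7)) = β(10) = 4, β(α(8)) = β(6) = 9, β(α(9)) = β(5) = 3, β(α(10)) = β(4) = 1.
Hence αβ = [6 2 10 5 8 7 4 9 3 1].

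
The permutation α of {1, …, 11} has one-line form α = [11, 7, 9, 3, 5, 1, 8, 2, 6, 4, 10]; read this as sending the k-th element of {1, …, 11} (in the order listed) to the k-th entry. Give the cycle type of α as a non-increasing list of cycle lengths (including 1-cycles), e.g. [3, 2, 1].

The disjoint cycles are (1 11 10 4 3 9 6)(2 7 8)(5), with lengths 7, 3, 1 in non-increasing order.

[7, 3, 1]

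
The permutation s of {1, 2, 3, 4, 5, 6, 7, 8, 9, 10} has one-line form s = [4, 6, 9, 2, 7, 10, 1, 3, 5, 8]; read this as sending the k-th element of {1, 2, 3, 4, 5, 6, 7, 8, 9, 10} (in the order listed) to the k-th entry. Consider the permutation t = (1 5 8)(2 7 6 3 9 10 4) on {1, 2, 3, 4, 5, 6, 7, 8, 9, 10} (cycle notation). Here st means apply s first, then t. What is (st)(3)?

10

(st)(3) = t(s(3)). s(3) = 9, then t(9) = 10. So (st)(3) = 10.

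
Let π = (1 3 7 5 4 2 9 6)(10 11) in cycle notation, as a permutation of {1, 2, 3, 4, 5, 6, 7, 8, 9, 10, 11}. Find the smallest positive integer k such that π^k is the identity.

The disjoint cycles have lengths 8, 2, 1.
The order is lcm(8, 2) = 8.

8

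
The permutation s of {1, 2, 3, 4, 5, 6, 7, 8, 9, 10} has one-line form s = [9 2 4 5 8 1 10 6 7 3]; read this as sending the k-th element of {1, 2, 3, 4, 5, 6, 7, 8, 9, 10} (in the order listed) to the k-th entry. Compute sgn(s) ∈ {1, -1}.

1

In disjoint-cycle form the cycle lengths are 9, 1.
A cycle is odd iff its length is even; s has 0 even-length cycles, so sgn(s) = (−1)^0 and s is even.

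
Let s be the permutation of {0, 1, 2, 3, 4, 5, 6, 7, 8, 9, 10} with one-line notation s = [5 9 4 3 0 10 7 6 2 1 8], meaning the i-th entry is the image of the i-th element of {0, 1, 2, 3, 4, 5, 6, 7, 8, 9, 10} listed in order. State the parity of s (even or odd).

odd

In disjoint-cycle form the cycle lengths are 6, 2, 2, 1.
A cycle of length ℓ contributes ℓ−1 transpositions, so s is a product of 5 + 1 + 1 = 7 transpositions — odd.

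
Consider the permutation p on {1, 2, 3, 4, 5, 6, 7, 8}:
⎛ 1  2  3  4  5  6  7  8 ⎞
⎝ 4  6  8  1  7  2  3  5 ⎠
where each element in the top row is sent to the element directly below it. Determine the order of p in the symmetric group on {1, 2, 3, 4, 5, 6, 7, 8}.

Writing p as disjoint cycles, the cycle lengths are 4, 2, 2.
The order of p is the least common multiple of its cycle lengths: lcm(4, 2, 2) = 4.

4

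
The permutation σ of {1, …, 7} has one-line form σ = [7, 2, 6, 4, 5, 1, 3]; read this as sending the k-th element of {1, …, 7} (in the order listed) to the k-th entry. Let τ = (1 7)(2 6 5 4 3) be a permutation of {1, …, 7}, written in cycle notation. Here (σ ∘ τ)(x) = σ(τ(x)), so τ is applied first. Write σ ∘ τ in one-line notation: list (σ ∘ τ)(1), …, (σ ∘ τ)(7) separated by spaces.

3 1 2 6 4 5 7

Chase each element through τ then σ: 1 → 7 → 3; 2 → 6 → 1; 3 → 2 → 2; 4 → 3 → 6; 5 → 4 → 4; 6 → 5 → 5; 7 → 1 → 7.
So σ ∘ τ in one-line form is 3 1 2 6 4 5 7.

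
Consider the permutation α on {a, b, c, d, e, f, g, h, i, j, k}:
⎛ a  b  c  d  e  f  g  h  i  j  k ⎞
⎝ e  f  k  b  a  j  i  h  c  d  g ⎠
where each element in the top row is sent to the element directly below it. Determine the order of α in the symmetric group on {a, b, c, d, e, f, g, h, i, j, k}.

4

Decomposing into disjoint cycles gives cycle lengths 4, 4, 2, 1.
Since disjoint cycles commute, ord(α) = lcm(4, 4, 2) = 4.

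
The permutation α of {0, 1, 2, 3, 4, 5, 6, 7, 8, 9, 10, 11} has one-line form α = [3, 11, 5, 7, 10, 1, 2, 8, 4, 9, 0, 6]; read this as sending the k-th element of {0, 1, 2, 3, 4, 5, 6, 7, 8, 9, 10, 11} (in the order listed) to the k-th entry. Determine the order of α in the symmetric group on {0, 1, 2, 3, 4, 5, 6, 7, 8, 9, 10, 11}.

30

Decomposing into disjoint cycles gives cycle lengths 6, 5, 1.
The order of α is the least common multiple of its cycle lengths: lcm(6, 5) = 30.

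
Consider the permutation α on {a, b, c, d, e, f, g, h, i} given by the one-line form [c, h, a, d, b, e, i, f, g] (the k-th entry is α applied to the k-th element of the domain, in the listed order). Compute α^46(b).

Tracing b → h → … returns to b after 4 steps, so b lies in a 4-cycle (b, h, f, e).
On a 4-cycle, α^4 is the identity, so α^46 = α^2 there (46 ≡ 2 mod 4).
Stepping 2 places around the cycle: b → h → f.

f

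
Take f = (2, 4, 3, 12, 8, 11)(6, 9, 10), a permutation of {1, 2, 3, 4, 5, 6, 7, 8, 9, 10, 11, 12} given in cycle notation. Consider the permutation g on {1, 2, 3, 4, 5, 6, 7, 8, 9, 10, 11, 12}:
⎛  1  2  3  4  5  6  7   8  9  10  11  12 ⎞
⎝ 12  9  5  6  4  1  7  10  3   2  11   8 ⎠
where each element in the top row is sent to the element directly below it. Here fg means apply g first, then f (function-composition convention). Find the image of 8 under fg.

6

First apply g: g(8) = 10, then f(10) = 6. Thus (fg)(8) = 6.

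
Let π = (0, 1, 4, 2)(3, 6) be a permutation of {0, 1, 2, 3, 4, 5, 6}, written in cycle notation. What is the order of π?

4

The disjoint cycles have lengths 4, 2, 1.
Since disjoint cycles commute, ord(π) = lcm(4, 2) = 4.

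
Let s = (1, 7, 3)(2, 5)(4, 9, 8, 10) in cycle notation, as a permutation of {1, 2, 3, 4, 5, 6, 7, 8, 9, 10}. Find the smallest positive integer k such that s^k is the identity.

12

The cycle type of s is (4, 3, 2, 1).
The order is lcm(4, 3, 2) = 12.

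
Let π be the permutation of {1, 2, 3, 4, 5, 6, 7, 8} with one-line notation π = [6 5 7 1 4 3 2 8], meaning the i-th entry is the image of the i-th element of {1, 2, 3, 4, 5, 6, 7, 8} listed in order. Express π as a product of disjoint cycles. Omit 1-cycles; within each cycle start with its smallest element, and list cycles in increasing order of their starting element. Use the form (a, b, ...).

(1, 6, 3, 7, 2, 5, 4)

Start at 1 and follow images: 1 → 6 → 3 → 7 → 2 → 5 → 4 → 1, giving the cycle (1, 6, 3, 7, 2, 5, 4).
Continuing from each remaining unvisited element yields (1, 6, 3, 7, 2, 5, 4).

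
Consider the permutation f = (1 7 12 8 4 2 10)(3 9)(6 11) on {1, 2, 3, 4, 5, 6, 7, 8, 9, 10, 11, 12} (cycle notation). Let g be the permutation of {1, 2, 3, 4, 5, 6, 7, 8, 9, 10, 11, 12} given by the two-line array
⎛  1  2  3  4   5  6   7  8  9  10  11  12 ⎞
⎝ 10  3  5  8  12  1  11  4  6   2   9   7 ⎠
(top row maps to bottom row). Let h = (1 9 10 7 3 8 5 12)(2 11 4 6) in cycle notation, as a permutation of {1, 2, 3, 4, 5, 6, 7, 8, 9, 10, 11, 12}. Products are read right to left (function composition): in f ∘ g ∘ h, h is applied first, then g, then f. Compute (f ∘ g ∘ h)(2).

3

Apply the permutations in order: h(2) = 11, then g(11) = 9, then f(9) = 3. So (f ∘ g ∘ h)(2) = 3.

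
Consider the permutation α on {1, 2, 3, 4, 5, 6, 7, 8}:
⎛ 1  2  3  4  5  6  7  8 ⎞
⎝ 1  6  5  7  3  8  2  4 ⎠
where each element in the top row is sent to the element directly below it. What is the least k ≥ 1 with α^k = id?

10

Writing α as disjoint cycles, the cycle lengths are 5, 2, 1.
The order is lcm(5, 2) = 10.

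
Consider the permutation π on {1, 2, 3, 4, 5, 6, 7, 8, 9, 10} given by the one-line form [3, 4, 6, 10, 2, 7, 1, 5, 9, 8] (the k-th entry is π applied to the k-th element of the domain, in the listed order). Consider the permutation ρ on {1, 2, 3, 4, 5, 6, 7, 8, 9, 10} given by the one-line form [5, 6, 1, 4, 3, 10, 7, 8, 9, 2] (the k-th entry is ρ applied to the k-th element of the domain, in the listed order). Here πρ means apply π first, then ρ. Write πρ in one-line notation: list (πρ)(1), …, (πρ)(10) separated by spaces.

Chase each element through π then ρ: 1 → 3 → 1; 2 → 4 → 4; 3 → 6 → 10; 4 → 10 → 2; 5 → 2 → 6; 6 → 7 → 7; 7 → 1 → 5; 8 → 5 → 3; 9 → 9 → 9; 10 → 8 → 8.
Collecting the images, πρ = [1 4 10 2 6 7 5 3 9 8].

1 4 10 2 6 7 5 3 9 8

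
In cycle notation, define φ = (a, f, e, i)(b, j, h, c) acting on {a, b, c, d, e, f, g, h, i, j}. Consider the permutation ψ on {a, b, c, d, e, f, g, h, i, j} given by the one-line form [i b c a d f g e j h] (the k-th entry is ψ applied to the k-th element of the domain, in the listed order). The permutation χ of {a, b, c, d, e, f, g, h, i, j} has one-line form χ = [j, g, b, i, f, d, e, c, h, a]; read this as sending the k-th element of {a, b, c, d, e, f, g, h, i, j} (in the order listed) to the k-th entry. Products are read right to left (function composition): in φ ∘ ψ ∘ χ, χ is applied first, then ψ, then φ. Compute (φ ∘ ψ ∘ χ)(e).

e

Chase e: χ(e) = f; ψ(f) = f; φ(f) = e. Hence (φ ∘ ψ ∘ χ)(e) = e.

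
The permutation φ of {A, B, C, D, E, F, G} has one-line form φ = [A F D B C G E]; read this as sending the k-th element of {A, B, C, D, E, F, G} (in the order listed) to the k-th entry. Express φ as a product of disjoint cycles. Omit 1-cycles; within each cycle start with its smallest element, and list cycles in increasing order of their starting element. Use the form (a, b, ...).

(B, F, G, E, C, D)

Iterating φ from B gives B → F → G → E → C → D → B; that is the 6-cycle (B, F, G, E, C, D).
Continuing from each remaining unvisited element yields (B, F, G, E, C, D).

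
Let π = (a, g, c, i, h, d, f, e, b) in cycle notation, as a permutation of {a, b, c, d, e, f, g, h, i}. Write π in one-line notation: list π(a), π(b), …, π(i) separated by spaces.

Image by image: a→g, b→a, c→i, d→f, e→b, f→e, g→c, h→d, i→h.
So the one-line form is g a i f b e c d h.

g a i f b e c d h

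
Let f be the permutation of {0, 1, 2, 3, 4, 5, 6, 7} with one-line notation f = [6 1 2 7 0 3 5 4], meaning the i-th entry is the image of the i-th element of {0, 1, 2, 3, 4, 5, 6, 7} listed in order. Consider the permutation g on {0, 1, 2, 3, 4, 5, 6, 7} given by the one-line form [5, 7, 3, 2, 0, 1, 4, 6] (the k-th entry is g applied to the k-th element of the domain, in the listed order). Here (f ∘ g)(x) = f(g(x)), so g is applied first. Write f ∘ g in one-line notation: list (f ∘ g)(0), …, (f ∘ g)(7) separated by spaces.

(f ∘ g)(x) = f(g(x)). Computing each image: f(g(0)) = f(5) = 3, f(g(1)) = f(7) = 4, f(g(2)) = f(3) = 7, f(g(3)) = f(2) = 2, f(g(4)) = f(0) = 6, f(g(5)) = f(1) = 1, f(g(6)) = f(4) = 0, f(g(7)) = f(6) = 5.
Hence f ∘ g = [3 4 7 2 6 1 0 5].

3 4 7 2 6 1 0 5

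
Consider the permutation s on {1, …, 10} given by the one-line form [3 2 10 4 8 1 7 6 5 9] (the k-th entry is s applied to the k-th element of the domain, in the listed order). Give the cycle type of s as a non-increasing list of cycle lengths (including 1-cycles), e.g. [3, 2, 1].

The disjoint cycles are (1 3 10 9 5 8 6)(2)(4)(7), with lengths 7, 1, 1, 1 in non-increasing order.

[7, 1, 1, 1]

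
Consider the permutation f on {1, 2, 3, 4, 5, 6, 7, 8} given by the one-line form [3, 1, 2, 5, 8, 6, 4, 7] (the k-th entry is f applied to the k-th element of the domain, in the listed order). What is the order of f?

The disjoint-cycle form of f has cycle lengths 4, 3, 1.
Since disjoint cycles commute, ord(f) = lcm(4, 3) = 12.

12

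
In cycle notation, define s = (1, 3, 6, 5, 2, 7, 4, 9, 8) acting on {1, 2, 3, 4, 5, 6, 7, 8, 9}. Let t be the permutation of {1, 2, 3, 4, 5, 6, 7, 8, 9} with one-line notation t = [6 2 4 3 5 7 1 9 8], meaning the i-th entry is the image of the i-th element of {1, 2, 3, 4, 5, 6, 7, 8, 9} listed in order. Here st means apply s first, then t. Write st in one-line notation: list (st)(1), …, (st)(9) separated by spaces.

Chase each element through s then t: 1 → 3 → 4; 2 → 7 → 1; 3 → 6 → 7; 4 → 9 → 8; 5 → 2 → 2; 6 → 5 → 5; 7 → 4 → 3; 8 → 1 → 6; 9 → 8 → 9.
Collecting the images, st = [4 1 7 8 2 5 3 6 9].

4 1 7 8 2 5 3 6 9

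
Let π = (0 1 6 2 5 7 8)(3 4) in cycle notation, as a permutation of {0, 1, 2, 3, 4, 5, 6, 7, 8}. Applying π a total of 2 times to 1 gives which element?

2

1 lies in the 7-cycle (0 1 6 2 5 7 8).
Stepping 2 places around the cycle: 1 → 6 → 2.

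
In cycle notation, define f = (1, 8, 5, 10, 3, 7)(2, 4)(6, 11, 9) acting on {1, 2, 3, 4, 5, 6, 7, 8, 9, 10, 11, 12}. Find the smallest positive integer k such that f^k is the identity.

6

The disjoint cycles have lengths 6, 3, 2, 1.
The order is lcm(6, 3, 2) = 6.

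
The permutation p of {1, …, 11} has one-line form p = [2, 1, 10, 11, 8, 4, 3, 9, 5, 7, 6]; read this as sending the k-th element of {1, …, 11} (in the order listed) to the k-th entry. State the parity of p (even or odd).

In disjoint-cycle form the cycle lengths are 3, 3, 3, 2.
A cycle of length ℓ contributes ℓ−1 transpositions, so p is a product of 2 + 2 + 2 + 1 = 7 transpositions — odd.

odd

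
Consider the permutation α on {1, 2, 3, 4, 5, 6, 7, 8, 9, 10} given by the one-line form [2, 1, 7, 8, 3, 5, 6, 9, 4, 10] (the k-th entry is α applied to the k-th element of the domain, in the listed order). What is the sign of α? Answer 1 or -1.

1

In disjoint-cycle form the cycle lengths are 4, 3, 2, 1.
A cycle of length ℓ contributes ℓ−1 transpositions, so α is a product of 3 + 2 + 1 = 6 transpositions — even.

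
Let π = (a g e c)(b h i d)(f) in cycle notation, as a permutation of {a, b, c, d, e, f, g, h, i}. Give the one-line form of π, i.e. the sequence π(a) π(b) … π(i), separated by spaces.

g h a b c f e i d

Image by image: a↦g, b↦h, c↦a, d↦b, e↦c, f↦f, g↦e, h↦i, i↦d.
So the one-line form is g h a b c f e i d.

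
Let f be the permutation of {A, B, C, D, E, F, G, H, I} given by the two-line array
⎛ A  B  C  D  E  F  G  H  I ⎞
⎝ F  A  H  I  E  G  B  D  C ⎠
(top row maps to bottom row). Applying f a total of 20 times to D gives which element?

Tracing D → I → … returns to D after 4 steps, so D lies in a 4-cycle (C H D I).
Powers repeat with period 4 on this cycle, and 20 mod 4 = 0, so f^20(D) = f^0(D).
So f^20(D) = D.

D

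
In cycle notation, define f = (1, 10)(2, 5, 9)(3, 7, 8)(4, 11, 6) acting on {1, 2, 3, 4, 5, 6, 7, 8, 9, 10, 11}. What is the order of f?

The disjoint cycles have lengths 3, 3, 3, 2.
The order of f is the least common multiple of its cycle lengths: lcm(3, 3, 3, 2) = 6.

6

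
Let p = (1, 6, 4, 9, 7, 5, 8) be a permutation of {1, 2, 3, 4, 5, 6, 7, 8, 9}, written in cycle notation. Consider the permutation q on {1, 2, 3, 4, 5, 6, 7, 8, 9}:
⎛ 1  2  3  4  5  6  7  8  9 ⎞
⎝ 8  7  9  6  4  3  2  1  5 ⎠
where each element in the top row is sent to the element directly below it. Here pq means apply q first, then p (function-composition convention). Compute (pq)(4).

q(4) = 6, then p(6) = 4; composing gives (pq)(4) = 4.

4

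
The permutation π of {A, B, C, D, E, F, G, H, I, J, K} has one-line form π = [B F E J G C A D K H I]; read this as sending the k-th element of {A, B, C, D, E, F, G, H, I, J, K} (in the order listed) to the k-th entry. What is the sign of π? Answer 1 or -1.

1

In disjoint-cycle form the cycle lengths are 6, 3, 2.
A cycle of length ℓ contributes ℓ−1 transpositions, so π is a product of 5 + 2 + 1 = 8 transpositions — even.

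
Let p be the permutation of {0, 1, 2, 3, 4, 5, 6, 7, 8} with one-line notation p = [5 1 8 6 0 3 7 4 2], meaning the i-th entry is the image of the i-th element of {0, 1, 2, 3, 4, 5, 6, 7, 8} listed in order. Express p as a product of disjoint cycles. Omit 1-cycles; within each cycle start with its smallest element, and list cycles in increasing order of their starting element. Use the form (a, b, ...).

(0, 5, 3, 6, 7, 4)(2, 8)

Iterating p from 0 gives 0 → 5 → 3 → 6 → 7 → 4 → 0; that is the 6-cycle (0, 5, 3, 6, 7, 4).
Repeating from the next unused element and collecting all non-trivial cycles gives (0, 5, 3, 6, 7, 4)(2, 8).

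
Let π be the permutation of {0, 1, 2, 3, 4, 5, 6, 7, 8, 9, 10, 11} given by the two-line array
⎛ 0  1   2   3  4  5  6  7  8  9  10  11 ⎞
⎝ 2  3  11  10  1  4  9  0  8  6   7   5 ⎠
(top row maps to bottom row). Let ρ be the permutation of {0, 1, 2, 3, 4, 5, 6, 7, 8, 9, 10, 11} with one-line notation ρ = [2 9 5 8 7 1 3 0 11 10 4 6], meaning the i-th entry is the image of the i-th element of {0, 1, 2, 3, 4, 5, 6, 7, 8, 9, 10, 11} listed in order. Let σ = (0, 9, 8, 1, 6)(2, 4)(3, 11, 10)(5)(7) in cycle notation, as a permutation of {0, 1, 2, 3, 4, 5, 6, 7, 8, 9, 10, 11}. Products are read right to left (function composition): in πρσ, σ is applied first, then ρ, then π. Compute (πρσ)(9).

5

Apply the permutations in order: σ(9) = 8, then ρ(8) = 11, then π(11) = 5. So (πρσ)(9) = 5.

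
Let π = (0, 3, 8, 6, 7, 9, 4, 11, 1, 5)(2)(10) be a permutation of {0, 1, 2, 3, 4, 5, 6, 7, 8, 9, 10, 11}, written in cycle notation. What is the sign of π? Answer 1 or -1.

-1

The cycle lengths are 10, 1, 1.
A cycle is odd iff its length is even; π has 1 even-length cycle, so sgn(π) = (−1)^1 and π is odd.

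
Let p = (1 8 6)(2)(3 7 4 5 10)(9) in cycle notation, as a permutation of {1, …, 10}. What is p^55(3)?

3 lies in the 5-cycle (3 7 4 5 10).
Since the cycle has length 5, p^55 acts on it the same as p^0 (55 mod 5 = 0).
So p^55(3) = 3.

3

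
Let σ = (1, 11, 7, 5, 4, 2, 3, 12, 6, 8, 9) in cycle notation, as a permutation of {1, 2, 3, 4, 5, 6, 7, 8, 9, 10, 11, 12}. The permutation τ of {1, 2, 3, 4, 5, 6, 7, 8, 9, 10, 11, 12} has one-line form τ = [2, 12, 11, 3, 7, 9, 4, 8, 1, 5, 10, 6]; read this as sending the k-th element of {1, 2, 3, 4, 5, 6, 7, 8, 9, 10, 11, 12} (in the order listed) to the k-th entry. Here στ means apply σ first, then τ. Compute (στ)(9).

(στ)(9) = τ(σ(9)). σ(9) = 1, then τ(1) = 2. So (στ)(9) = 2.

2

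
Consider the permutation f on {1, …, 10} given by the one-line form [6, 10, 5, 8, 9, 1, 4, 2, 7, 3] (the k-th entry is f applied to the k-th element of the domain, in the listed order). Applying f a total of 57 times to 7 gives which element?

Tracing 7 → 4 → … returns to 7 after 8 steps, so 7 lies in an 8-cycle (2 10 3 5 9 7 4 8).
Since the cycle has length 8, f^57 acts on it the same as f^1 (57 mod 8 = 1).
Stepping 1 place around the cycle: 7 → 4.

4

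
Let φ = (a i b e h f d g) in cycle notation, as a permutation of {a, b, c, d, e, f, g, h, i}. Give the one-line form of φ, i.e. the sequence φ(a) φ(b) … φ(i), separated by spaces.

i e c g h d a f b

Reading each image from the cycles: a→i, b→e, c→c, d→g, e→h, f→d, g→a, h→f, i→b.
Listing these in domain order gives i e c g h d a f b.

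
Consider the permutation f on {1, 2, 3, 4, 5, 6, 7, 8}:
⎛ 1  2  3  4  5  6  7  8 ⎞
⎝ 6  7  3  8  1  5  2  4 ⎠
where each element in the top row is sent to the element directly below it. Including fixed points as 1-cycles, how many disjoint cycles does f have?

4

The cycle decomposition is (1, 6, 5)(2, 7)(3)(4, 8), which has 4 cycles (counting 1-cycles).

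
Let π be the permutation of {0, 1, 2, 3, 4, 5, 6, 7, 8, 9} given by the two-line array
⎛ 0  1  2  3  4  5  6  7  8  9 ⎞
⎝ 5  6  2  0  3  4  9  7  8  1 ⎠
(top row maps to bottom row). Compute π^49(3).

0

Tracing 3 → 0 → … returns to 3 after 4 steps, so 3 lies in a 4-cycle (0, 5, 4, 3).
On a 4-cycle, π^4 is the identity, so π^49 = π^1 there (49 ≡ 1 mod 4).
Stepping 1 place around the cycle: 3 → 0.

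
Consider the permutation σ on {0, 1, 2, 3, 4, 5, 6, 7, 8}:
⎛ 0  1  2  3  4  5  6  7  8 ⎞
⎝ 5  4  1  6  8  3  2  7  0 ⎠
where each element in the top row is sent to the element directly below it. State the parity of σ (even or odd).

odd

In disjoint-cycle form the cycle lengths are 8, 1.
A cycle is odd iff its length is even; σ has 1 even-length cycle, so sgn(σ) = (−1)^1 and σ is odd.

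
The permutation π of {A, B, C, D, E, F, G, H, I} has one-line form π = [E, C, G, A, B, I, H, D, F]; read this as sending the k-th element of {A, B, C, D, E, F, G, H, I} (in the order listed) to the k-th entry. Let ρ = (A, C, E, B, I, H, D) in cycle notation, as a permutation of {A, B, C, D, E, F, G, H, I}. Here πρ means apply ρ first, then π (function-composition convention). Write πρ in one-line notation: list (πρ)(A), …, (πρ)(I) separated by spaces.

(πρ)(x) = π(ρ(x)). Computing each image: π(ρ(A)) = π(C) = G, π(ρ(B)) = π(I) = F, π(ρ(C)) = π(E) = B, π(ρ(D)) = π(A) = E, π(ρ(E)) = π(B) = C, π(ρ(F)) = π(F) = I, π(ρ(G)) = π(G) = H, π(ρ(H)) = π(D) = A, π(ρ(I)) = π(H) = D.
Hence πρ = [G F B E C I H A D].

G F B E C I H A D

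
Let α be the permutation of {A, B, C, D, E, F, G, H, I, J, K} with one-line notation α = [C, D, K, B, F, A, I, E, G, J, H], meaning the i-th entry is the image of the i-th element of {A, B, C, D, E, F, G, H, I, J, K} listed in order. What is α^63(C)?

E

Tracing C → K → … returns to C after 6 steps, so C lies in a 6-cycle (A C K H E F).
On a 6-cycle, α^6 is the identity, so α^63 = α^3 there (63 ≡ 3 mod 6).
Advancing 3 steps from C: C → K → H → E.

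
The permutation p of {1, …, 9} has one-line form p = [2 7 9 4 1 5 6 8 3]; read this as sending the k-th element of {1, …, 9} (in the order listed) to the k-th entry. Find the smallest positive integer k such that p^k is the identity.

Writing p as disjoint cycles, the cycle lengths are 5, 2, 1, 1.
The order is lcm(5, 2) = 10.

10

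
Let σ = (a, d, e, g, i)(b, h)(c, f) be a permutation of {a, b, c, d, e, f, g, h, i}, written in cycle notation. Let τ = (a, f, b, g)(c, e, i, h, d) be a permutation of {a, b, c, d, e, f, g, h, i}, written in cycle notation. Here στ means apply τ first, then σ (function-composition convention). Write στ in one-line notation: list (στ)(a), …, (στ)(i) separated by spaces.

For each element, apply τ then σ: a → f → c; b → g → i; c → e → g; d → c → f; e → i → a; f → b → h; g → a → d; h → d → e; i → h → b.
So στ in one-line form is c i g f a h d e b.

c i g f a h d e b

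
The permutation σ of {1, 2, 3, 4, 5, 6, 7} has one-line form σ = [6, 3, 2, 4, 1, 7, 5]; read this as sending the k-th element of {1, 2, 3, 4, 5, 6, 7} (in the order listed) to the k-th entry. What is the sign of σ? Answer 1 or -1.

1

In disjoint-cycle form the cycle lengths are 4, 2, 1.
A cycle is odd iff its length is even; σ has 2 even-length cycles, so sgn(σ) = (−1)^2 and σ is even.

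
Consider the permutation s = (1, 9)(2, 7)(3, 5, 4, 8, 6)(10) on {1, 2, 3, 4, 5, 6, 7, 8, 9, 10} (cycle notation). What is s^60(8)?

8

8 lies in the 5-cycle (3, 5, 4, 8, 6).
Powers repeat with period 5 on this cycle, and 60 mod 5 = 0, so s^60(8) = s^0(8).
So s^60(8) = 8.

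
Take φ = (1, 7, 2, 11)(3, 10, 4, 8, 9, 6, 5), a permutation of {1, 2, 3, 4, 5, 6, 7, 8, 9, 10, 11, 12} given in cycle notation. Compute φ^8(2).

2 lies in the 4-cycle (1, 7, 2, 11).
Powers repeat with period 4 on this cycle, and 8 mod 4 = 0, so φ^8(2) = φ^0(2).
So φ^8(2) = 2.

2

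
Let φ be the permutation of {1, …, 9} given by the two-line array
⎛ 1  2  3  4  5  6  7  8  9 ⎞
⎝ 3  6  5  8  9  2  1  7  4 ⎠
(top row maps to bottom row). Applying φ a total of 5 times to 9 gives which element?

3

Tracing 9 → 4 → … returns to 9 after 7 steps, so 9 lies in a 7-cycle (1 3 5 9 4 8 7).
Stepping 5 places around the cycle: 9 → 4 → 8 → 7 → 1 → 3.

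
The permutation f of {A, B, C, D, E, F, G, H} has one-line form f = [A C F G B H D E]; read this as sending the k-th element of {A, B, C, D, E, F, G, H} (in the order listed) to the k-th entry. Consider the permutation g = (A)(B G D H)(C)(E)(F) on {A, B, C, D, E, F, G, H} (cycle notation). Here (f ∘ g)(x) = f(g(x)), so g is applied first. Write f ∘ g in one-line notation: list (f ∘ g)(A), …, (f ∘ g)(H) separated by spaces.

A D F E B H G C

For each element, apply g then f: A → A → A; B → G → D; C → C → F; D → H → E; E → E → B; F → F → H; G → D → G; H → B → C.
Collecting the images, f ∘ g = [A D F E B H G C].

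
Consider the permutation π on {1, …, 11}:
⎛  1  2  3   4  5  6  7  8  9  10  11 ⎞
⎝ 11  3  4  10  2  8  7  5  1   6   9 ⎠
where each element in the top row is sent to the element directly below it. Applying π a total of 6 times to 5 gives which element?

Tracing 5 → 2 → … returns to 5 after 7 steps, so 5 lies in a 7-cycle (2 3 4 10 6 8 5).
Advancing 6 steps from 5: 5 → 2 → 3 → 4 → 10 → 6 → 8.

8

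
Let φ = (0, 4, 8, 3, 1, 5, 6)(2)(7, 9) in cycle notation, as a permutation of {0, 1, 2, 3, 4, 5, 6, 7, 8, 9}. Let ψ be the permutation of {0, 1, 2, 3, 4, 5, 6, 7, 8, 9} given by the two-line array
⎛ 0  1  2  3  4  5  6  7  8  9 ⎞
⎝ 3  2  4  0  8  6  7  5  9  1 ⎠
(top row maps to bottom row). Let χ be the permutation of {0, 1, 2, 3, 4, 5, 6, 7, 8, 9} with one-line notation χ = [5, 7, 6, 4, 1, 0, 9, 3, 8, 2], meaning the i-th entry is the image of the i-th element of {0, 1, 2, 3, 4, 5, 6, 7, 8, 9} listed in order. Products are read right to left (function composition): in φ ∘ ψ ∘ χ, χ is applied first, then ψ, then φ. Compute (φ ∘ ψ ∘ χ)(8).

7

Chase 8: χ(8) = 8; ψ(8) = 9; φ(9) = 7. Hence (φ ∘ ψ ∘ χ)(8) = 7.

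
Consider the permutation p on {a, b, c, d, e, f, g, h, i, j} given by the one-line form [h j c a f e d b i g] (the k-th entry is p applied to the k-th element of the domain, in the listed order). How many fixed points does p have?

2

The fixed points (elements with p(x) = x) are {c, i}, so there are 2.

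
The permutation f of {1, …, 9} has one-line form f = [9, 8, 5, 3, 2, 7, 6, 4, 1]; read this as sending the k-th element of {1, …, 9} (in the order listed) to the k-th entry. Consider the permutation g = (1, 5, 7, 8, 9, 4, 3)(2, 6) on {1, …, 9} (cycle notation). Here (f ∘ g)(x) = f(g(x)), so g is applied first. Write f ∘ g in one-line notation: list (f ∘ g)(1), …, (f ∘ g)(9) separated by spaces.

2 7 9 5 6 8 4 1 3

For each element, apply g then f: 1 → 5 → 2; 2 → 6 → 7; 3 → 1 → 9; 4 → 3 → 5; 5 → 7 → 6; 6 → 2 → 8; 7 → 8 → 4; 8 → 9 → 1; 9 → 4 → 3.
Collecting the images, f ∘ g = [2 7 9 5 6 8 4 1 3].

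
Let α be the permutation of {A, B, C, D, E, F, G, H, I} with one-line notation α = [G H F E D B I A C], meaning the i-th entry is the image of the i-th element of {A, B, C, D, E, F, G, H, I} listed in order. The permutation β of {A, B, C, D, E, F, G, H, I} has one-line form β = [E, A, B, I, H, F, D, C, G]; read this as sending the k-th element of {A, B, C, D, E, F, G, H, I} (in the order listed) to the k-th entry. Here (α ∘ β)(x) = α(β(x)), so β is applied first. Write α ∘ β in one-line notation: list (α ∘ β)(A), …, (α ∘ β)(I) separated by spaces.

D G H C A B E F I

(α ∘ β)(x) = α(β(x)). Computing each image: α(β(A)) = α(E) = D, α(β(B)) = α(A) = G, α(β(C)) = α(B) = H, α(β(D)) = α(I) = C, α(β(E)) = α(H) = A, α(β(F)) = α(F) = B, α(β(G)) = α(D) = E, α(β(H)) = α(C) = F, α(β(I)) = α(G) = I.
Hence α ∘ β = [D G H C A B E F I].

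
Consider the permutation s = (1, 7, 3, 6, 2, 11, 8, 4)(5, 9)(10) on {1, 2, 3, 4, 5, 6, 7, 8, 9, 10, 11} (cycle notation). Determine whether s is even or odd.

even

The cycle lengths are 8, 2, 1.
A cycle of length ℓ contributes ℓ−1 transpositions, so s is a product of 7 + 1 = 8 transpositions — even.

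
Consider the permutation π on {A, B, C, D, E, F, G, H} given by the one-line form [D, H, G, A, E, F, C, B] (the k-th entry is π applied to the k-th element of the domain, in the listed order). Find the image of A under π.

A is element number 1 of the domain, and entry number 1 of the one-line form is D, so π(A) = D.

D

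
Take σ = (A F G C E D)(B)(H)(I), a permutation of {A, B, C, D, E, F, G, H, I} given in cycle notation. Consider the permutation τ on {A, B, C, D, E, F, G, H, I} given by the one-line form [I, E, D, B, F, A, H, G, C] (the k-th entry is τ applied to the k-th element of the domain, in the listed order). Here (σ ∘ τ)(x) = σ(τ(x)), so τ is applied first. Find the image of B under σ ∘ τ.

First apply τ: τ(B) = E, then σ(E) = D. Thus (σ ∘ τ)(B) = D.

D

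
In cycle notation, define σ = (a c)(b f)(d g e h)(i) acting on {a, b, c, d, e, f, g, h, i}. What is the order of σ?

4

The cycle type of σ is (4, 2, 2, 1).
The order is lcm(4, 2, 2) = 4.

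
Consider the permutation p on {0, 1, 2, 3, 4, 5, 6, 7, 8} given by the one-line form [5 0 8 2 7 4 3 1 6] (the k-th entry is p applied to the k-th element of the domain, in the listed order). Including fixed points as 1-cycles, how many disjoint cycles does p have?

2

The cycle decomposition is (0, 5, 4, 7, 1)(2, 8, 6, 3), which has 2 cycles (counting 1-cycles).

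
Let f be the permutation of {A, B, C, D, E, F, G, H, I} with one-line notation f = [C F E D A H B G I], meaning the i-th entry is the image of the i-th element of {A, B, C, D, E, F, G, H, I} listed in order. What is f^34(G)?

F

Tracing G → B → … returns to G after 4 steps, so G lies in a 4-cycle (B F H G).
Powers repeat with period 4 on this cycle, and 34 mod 4 = 2, so f^34(G) = f^2(G).
Advancing 2 steps from G: G → B → F.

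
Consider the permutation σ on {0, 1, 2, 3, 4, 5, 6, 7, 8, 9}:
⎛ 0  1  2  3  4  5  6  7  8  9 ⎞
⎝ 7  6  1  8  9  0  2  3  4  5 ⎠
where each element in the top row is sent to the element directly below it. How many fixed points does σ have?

0

No element satisfies σ(x) = x, so there are 0 fixed points.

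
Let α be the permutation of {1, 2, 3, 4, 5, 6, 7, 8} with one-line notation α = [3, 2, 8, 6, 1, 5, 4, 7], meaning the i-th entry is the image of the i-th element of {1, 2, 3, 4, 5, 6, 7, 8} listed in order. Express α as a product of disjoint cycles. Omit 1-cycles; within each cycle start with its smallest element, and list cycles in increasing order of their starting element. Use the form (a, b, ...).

(1, 3, 8, 7, 4, 6, 5)

From 1: 1 → 3 → 8 → 7 → 4 → 6 → 5 → 1, closing the cycle (1, 3, 8, 7, 4, 6, 5).
Continuing from each remaining unvisited element yields (1, 3, 8, 7, 4, 6, 5).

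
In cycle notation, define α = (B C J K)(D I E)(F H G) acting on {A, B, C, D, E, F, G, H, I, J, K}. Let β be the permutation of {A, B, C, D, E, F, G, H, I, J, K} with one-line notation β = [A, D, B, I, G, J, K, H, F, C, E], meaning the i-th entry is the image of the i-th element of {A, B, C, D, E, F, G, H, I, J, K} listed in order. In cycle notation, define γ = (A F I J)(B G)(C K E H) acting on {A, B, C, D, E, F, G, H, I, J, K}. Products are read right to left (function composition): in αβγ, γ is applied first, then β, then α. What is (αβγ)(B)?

B

Chase B: γ(B) = G; β(G) = K; α(K) = B. Hence (αβγ)(B) = B.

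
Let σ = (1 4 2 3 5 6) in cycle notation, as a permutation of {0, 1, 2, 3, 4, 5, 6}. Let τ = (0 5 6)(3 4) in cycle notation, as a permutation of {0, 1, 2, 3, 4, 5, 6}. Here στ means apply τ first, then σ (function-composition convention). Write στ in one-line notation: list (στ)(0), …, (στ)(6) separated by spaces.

For each element, apply τ then σ: 0 → 5 → 6; 1 → 1 → 4; 2 → 2 → 3; 3 → 4 → 2; 4 → 3 → 5; 5 → 6 → 1; 6 → 0 → 0.
So στ in one-line form is 6 4 3 2 5 1 0.

6 4 3 2 5 1 0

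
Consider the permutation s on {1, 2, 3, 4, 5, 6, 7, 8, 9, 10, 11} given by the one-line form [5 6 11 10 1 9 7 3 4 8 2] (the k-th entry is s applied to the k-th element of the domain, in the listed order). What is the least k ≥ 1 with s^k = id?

Decomposing into disjoint cycles gives cycle lengths 8, 2, 1.
The order is lcm(8, 2) = 8.

8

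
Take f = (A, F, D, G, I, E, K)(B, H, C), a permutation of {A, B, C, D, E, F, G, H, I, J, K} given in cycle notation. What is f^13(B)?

B lies in the 3-cycle (B, H, C).
Powers repeat with period 3 on this cycle, and 13 mod 3 = 1, so f^13(B) = f^1(B).
Advancing 1 step from B: B → H.

H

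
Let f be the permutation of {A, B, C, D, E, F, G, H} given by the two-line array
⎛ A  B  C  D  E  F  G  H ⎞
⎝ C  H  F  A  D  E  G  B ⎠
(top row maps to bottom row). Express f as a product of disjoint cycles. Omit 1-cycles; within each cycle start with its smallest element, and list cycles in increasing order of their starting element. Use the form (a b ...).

From A: A → C → F → E → D → A, closing the cycle (A C F E D).
Repeating from the next unused element and collecting all non-trivial cycles gives (A C F E D)(B H).

(A C F E D)(B H)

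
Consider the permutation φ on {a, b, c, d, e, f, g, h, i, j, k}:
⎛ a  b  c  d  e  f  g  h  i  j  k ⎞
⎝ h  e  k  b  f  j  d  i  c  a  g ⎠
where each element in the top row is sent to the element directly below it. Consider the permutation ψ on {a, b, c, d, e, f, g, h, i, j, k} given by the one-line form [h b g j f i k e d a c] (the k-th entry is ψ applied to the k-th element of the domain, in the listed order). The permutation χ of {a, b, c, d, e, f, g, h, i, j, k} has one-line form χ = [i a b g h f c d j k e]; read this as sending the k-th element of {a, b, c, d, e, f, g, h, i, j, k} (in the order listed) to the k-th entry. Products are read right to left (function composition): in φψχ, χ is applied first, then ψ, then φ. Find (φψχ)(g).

(φψχ)(g) = φ(ψ(χ(g))). χ(g) = c, then ψ(c) = g, then φ(g) = d, so the result is d.

d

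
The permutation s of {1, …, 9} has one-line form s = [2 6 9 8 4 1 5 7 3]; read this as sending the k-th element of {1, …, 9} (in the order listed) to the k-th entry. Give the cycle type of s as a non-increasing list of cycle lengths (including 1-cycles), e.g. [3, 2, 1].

[4, 3, 2]

The disjoint cycles are (1 2 6)(3 9)(4 8 7 5), with lengths 4, 3, 2 in non-increasing order.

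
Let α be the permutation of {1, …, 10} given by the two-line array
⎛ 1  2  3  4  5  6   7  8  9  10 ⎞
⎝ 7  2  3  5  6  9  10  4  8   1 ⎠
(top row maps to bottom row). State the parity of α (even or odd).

even

In disjoint-cycle form the cycle lengths are 5, 3, 1, 1.
A cycle of length ℓ contributes ℓ−1 transpositions, so α is a product of 4 + 2 = 6 transpositions — even.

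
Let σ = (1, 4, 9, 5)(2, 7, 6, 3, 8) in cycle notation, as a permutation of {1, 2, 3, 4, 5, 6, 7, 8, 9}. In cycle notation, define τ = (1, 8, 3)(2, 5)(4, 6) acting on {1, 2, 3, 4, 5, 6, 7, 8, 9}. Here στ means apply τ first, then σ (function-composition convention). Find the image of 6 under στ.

9

(στ)(6) = σ(τ(6)). τ(6) = 4, then σ(4) = 9. So (στ)(6) = 9.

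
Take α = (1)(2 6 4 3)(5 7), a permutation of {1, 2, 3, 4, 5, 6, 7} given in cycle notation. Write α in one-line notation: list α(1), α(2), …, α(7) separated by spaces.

1 6 2 3 7 4 5

Each element maps to the next entry in its cycle (wrapping to the front): 1↦1, 2↦6, 3↦2, 4↦3, 5↦7, 6↦4, 7↦5.
So the one-line form is 1 6 2 3 7 4 5.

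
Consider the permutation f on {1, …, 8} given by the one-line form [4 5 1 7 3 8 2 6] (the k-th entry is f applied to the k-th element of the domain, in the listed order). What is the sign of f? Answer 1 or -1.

1

In disjoint-cycle form the cycle lengths are 6, 2.
A cycle of length ℓ contributes ℓ−1 transpositions, so f is a product of 5 + 1 = 6 transpositions — even.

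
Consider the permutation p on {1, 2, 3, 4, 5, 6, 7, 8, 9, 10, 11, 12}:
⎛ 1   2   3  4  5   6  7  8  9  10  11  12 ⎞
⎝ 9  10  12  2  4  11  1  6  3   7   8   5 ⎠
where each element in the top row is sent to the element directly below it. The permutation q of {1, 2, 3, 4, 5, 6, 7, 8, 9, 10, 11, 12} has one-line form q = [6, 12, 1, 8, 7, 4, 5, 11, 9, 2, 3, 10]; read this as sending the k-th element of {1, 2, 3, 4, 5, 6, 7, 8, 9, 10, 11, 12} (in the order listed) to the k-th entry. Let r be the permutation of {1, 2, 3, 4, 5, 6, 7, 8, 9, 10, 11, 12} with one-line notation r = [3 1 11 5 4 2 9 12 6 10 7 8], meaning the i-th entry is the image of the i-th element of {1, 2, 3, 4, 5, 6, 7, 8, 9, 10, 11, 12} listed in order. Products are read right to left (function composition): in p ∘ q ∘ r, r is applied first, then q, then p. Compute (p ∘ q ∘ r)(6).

5

Apply the permutations in order: r(6) = 2, then q(2) = 12, then p(12) = 5. So (p ∘ q ∘ r)(6) = 5.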